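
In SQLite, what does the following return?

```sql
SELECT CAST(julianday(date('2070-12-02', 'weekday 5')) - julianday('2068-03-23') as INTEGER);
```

987

`weekday 5` advances to the next Friday; 2070-12-02 is a Tuesday, so it moves forward to 2070-12-05.
8 days remain in March 2068 after the 23rd (31 − 23).
Full months from April 2068 through November 2070 contribute their day counts.
Then 5 days into December 2070.
Total: 8 + 30 + 31 + 30 + 31 + 31 + 30 + 31 + 30 + 31 + 31 + 28 + 31 + 30 + 31 + 30 + 31 + 31 + 30 + 31 + 30 + 31 + 31 + 28 + 31 + 30 + 31 + 30 + 31 + 31 + 30 + 31 + 30 + 5 = 987.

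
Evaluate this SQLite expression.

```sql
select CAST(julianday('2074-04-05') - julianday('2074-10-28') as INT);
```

25 days remain in April 2074 after the 5th (30 − 5).
May 2074: 31 days.
June 2074: 30 days.
July 2074: 31 days.
August 2074: 31 days.
September 2074: 30 days.
Then 28 days into October 2074.
Total: 25 + 31 + 30 + 31 + 31 + 30 + 28 = 206.
The subtraction is earlier − later, so the result is −206 → -206.

-206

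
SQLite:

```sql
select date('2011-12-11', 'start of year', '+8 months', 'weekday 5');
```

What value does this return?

`start of year` rewinds 2011-12-11 to 2011-01-01.
Adding +8 months to 2011-01-01 gives 2011-09-01.
`weekday 5` advances to the next Friday; 2011-09-01 is a Thursday, so it moves forward to 2011-09-02.

2011-09-02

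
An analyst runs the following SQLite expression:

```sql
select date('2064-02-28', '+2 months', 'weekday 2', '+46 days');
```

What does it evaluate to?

2064-06-14

Adding +2 months to 2064-02-28 gives 2064-04-28.
`weekday 2` advances to the next Tuesday; 2064-04-28 is a Monday, so it moves forward to 2064-04-29.
Applying '+46 days' to 2064-04-29: counting 46 days forward gives 2064-06-14.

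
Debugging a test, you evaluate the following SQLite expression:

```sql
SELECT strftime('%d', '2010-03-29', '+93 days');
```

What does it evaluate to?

First apply '+93 days': 2010-03-29 → 2010-06-30.
`%d` extracts the 2-digit day of month: 30.

30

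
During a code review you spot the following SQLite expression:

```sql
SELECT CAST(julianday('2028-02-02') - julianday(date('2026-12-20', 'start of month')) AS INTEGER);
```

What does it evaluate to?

`start of month` rewinds 2026-12-20 to 2026-12-01.
30 days remain in December 2026 after the 1st (31 − 1).
Full months from January 2027 through January 2028 contribute their day counts.
Then 2 days into February 2028.
Total: 30 + 31 + 28 + 31 + 30 + 31 + 30 + 31 + 31 + 30 + 31 + 30 + 31 + 31 + 2 = 428.

428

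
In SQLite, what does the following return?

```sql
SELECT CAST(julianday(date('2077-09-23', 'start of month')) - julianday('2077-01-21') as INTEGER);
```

`start of month` rewinds 2077-09-23 to 2077-09-01.
10 days remain in January 2077 after the 21st (31 − 21).
Full months from February 2077 through August 2077 contribute their day counts.
Then 1 day into September 2077.
Total: 10 + 28 + 31 + 30 + 31 + 30 + 31 + 31 + 1 = 223.

223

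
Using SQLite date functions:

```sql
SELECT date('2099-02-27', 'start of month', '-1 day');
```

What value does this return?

2099-01-31

`start of month` rewinds 2099-02-27 to 2099-02-01.
Going back 1 day from 2099-02-01 reaches 2099-01-31 (last day of January, 31 days).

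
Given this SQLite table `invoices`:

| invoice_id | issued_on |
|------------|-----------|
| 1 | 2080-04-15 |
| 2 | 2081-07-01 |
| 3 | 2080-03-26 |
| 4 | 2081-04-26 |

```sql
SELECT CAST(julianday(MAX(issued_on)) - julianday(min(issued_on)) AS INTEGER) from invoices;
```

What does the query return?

462

MIN = 2080-03-26, MAX = 2081-07-01.
5 days remain in March 2080 after the 26th (31 − 26).
Full months from April 2080 through June 2081 contribute their day counts.
Then 1 day into July 2081.
Total: 5 + 30 + 31 + 30 + 31 + 31 + 30 + 31 + 30 + 31 + 31 + 28 + 31 + 30 + 31 + 30 + 1 = 462.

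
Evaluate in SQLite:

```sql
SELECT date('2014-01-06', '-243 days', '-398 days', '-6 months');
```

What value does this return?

2011-10-05

Applying '-243 days' to 2014-01-06: counting 243 days back gives 2013-05-08.
Applying '-398 days' to 2013-05-08: counting 398 days back gives 2012-04-05.
Adding -6 months to 2012-04-05 gives 2011-10-05.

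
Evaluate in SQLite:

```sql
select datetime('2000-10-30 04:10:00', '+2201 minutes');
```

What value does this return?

2000-10-31 16:51:00

2201 minutes = 36h 41m; +2201 minutes from 2000-10-30 04:10:00 is 2000-10-31 16:51:00 (crosses midnight).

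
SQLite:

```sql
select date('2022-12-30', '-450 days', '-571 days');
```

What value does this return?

2020-03-14

Applying '-450 days' to 2022-12-30: counting 450 days back gives 2021-10-06.
Applying '-571 days' to 2021-10-06: counting 571 days back gives 2020-03-14.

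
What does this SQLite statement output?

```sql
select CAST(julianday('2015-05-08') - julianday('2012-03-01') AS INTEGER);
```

1163

30 days remain in March 2012 after the 1st (31 − 1).
Full months from April 2012 through April 2015 contribute their day counts.
Then 8 days into May 2015.
Total: 30 + 30 + 31 + 30 + 31 + 31 + 30 + 31 + 30 + 31 + 31 + 28 + 31 + 30 + 31 + 30 + 31 + 31 + 30 + 31 + 30 + 31 + 31 + 28 + 31 + 30 + 31 + 30 + 31 + 31 + 30 + 31 + 30 + 31 + 31 + 28 + 31 + 30 + 8 = 1163.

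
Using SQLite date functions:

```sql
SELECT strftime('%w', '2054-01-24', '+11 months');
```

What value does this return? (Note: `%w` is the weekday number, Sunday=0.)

4

First apply '+11 months': 2054-01-24 → 2054-12-24.
2054-12-24 is a Thursday; with Sunday=0 that is 4.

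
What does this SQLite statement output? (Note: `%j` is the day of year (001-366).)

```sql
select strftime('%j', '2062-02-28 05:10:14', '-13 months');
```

First apply '-13 months': 2062-02-28 05:10:14 → 2061-01-28 05:10:14.
Day-of-year for 2061-01-28: days since 2061-01-01 inclusive = 28, zero-padded to 028.

028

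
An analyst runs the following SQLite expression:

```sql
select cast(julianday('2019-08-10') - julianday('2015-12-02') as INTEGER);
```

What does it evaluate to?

29 days remain in December 2015 after the 2nd (31 − 2).
Full months from January 2016 through July 2019 contribute their day counts.
Then 10 days into August 2019.
Total: 29 + 31 + 29 + 31 + 30 + 31 + 30 + 31 + 31 + 30 + 31 + 30 + 31 + 31 + 28 + 31 + 30 + 31 + 30 + 31 + 31 + 30 + 31 + 30 + 31 + 31 + 28 + 31 + 30 + 31 + 30 + 31 + 31 + 30 + 31 + 30 + 31 + 31 + 28 + 31 + 30 + 31 + 30 + 31 + 10 = 1347.

1347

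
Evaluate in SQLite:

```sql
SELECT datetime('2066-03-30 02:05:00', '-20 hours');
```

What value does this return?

2066-03-29 06:05:00

-20 hours from 2066-03-30 02:05:00 is 2066-03-29 06:05:00 (crosses midnight).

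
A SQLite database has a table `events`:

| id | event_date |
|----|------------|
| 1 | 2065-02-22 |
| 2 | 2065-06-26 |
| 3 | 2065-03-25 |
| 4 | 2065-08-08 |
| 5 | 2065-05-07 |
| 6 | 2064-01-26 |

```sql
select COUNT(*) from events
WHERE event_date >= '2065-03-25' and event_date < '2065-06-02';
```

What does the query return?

Rows in [2065-03-25, 2065-06-02): 2065-03-25, 2065-05-07 → 2 rows.

2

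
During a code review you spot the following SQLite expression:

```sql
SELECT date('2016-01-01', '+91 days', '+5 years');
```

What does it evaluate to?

Applying '+91 days' to 2016-01-01: counting 91 days forward gives 2016-04-01.
Adding +5 years to 2016-04-01 gives 2021-04-01.

2021-04-01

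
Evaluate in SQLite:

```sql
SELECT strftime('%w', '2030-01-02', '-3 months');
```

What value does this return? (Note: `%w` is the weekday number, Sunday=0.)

2

First apply '-3 months': 2030-01-02 → 2029-10-02.
2029-10-02 is a Tuesday; with Sunday=0 that is 2.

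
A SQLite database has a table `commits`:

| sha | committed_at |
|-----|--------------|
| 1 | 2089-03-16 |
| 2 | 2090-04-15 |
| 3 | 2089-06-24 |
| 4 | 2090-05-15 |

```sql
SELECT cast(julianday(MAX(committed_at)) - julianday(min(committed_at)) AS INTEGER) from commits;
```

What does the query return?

425

MIN = 2089-03-16, MAX = 2090-05-15.
15 days remain in March 2089 after the 16th (31 − 16).
Full months from April 2089 through April 2090 contribute their day counts.
Then 15 days into May 2090.
Total: 15 + 30 + 31 + 30 + 31 + 31 + 30 + 31 + 30 + 31 + 31 + 28 + 31 + 30 + 15 = 425.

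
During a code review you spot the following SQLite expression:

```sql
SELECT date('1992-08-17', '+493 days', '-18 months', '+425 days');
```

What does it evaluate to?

1993-08-22

Applying '+493 days' to 1992-08-17: counting 493 days forward gives 1993-12-23.
Adding -18 months to 1993-12-23 gives 1992-06-23.
Applying '+425 days' to 1992-06-23: counting 425 days forward gives 1993-08-22.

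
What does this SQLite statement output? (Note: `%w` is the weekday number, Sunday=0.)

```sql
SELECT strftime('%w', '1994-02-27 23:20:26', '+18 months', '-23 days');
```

First apply '+18 months', '-23 days': 1994-02-27 23:20:26 → 1995-08-04 23:20:26.
1995-08-04 is a Friday; with Sunday=0 that is 5.

5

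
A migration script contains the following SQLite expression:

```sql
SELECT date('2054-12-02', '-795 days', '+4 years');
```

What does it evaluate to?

2056-09-28

Applying '-795 days' to 2054-12-02: counting 795 days back gives 2052-09-28.
Adding +4 years to 2052-09-28 gives 2056-09-28.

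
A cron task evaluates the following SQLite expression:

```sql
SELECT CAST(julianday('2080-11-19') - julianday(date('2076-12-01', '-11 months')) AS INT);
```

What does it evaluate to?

Adding -11 months to 2076-12-01 gives 2076-01-01.
30 days remain in January 2076 after the 1st (31 − 1).
Full months from February 2076 through October 2080 contribute their day counts.
Then 19 days into November 2080.
Total: 30 + 29 + 31 + 30 + 31 + 30 + 31 + 31 + 30 + 31 + 30 + 31 + 31 + 28 + 31 + 30 + 31 + 30 + 31 + 31 + 30 + 31 + 30 + 31 + 31 + 28 + 31 + 30 + 31 + 30 + 31 + 31 + 30 + 31 + 30 + 31 + 31 + 28 + 31 + 30 + 31 + 30 + 31 + 31 + 30 + 31 + 30 + 31 + 31 + 29 + 31 + 30 + 31 + 30 + 31 + 31 + 30 + 31 + 19 = 1784.

1784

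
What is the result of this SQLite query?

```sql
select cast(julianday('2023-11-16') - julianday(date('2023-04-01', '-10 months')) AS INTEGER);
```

Adding -10 months to 2023-04-01 gives 2022-06-01.
29 days remain in June 2022 after the 1st (30 − 1).
Full months from July 2022 through October 2023 contribute their day counts.
Then 16 days into November 2023.
Total: 29 + 31 + 31 + 30 + 31 + 30 + 31 + 31 + 28 + 31 + 30 + 31 + 30 + 31 + 31 + 30 + 31 + 16 = 533.

533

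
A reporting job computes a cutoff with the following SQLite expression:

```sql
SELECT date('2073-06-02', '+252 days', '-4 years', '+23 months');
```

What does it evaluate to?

2072-01-09

Applying '+252 days' to 2073-06-02: counting 252 days forward gives 2074-02-09.
Adding -4 years to 2074-02-09 gives 2070-02-09.
Adding +23 months to 2070-02-09 gives 2072-01-09.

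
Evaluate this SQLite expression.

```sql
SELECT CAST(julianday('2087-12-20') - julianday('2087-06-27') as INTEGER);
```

3 days remain in June 2087 after the 27th (30 − 27).
July 2087: 31 days.
August 2087: 31 days.
September 2087: 30 days.
October 2087: 31 days.
November 2087: 30 days.
Then 20 days into December 2087.
Total: 3 + 31 + 31 + 30 + 31 + 30 + 20 = 176.

176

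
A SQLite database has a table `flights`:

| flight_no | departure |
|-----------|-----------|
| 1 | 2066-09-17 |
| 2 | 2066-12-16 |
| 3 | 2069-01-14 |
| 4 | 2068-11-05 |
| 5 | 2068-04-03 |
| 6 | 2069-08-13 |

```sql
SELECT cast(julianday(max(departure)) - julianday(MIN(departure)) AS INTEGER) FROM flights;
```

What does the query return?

MIN = 2066-09-17, MAX = 2069-08-13.
13 days remain in September 2066 after the 17th (30 − 17).
Full months from October 2066 through July 2069 contribute their day counts.
Then 13 days into August 2069.
Total: 13 + 31 + 30 + 31 + 31 + 28 + 31 + 30 + 31 + 30 + 31 + 31 + 30 + 31 + 30 + 31 + 31 + 29 + 31 + 30 + 31 + 30 + 31 + 31 + 30 + 31 + 30 + 31 + 31 + 28 + 31 + 30 + 31 + 30 + 31 + 13 = 1061.

1061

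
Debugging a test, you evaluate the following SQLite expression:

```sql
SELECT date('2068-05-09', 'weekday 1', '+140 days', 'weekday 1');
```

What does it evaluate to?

`weekday 1` advances to the next Monday; 2068-05-09 is a Wednesday, so it moves forward to 2068-05-14.
Applying '+140 days' to 2068-05-14: counting 140 days forward gives 2068-10-01.
`weekday 1` advances to the next Monday; 2068-10-01 is already a Monday, so it stays at 2068-10-01.

2068-10-01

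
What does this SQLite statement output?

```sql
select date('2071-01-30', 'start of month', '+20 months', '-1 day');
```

`start of month` rewinds 2071-01-30 to 2071-01-01.
Adding +20 months to 2071-01-01 gives 2072-09-01.
Going back 1 day from 2072-09-01 reaches 2072-08-31 (last day of August, 31 days).

2072-08-31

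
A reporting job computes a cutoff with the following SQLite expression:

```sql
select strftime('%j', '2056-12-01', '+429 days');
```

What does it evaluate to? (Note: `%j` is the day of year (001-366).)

034

First apply '+429 days': 2056-12-01 → 2058-02-03.
Day-of-year for 2058-02-03: days since 2058-01-01 inclusive = 34, zero-padded to 034.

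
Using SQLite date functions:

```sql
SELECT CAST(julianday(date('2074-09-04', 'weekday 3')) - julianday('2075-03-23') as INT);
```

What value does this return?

-199

`weekday 3` advances to the next Wednesday; 2074-09-04 is a Tuesday, so it moves forward to 2074-09-05.
25 days remain in September 2074 after the 5th (30 − 5).
October 2074: 31 days.
November 2074: 30 days.
December 2074: 31 days.
January 2075: 31 days.
February 2075: 28 days.
Then 23 days into March 2075.
Total: 25 + 31 + 30 + 31 + 31 + 28 + 23 = 199.
The subtraction is earlier − later, so the result is −199 → -199.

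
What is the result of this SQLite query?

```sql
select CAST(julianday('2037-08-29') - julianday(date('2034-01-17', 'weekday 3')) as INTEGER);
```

`weekday 3` advances to the next Wednesday; 2034-01-17 is a Tuesday, so it moves forward to 2034-01-18.
13 days remain in January 2034 after the 18th (31 − 18).
Full months from February 2034 through July 2037 contribute their day counts.
Then 29 days into August 2037.
Total: 13 + 28 + 31 + 30 + 31 + 30 + 31 + 31 + 30 + 31 + 30 + 31 + 31 + 28 + 31 + 30 + 31 + 30 + 31 + 31 + 30 + 31 + 30 + 31 + 31 + 29 + 31 + 30 + 31 + 30 + 31 + 31 + 30 + 31 + 30 + 31 + 31 + 28 + 31 + 30 + 31 + 30 + 31 + 29 = 1319.

1319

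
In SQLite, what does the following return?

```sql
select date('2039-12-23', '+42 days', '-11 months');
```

Applying '+42 days' to 2039-12-23: counting 42 days forward gives 2040-02-03.
Adding -11 months to 2040-02-03 gives 2039-03-03.

2039-03-03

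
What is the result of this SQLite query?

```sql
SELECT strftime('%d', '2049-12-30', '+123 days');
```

First apply '+123 days': 2049-12-30 → 2050-05-02.
`%d` extracts the 2-digit day of month: 02.

02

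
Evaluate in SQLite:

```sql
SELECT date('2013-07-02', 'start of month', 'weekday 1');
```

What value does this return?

`start of month` rewinds 2013-07-02 to 2013-07-01.
`weekday 1` advances to the next Monday; 2013-07-01 is already a Monday, so it stays at 2013-07-01.

2013-07-01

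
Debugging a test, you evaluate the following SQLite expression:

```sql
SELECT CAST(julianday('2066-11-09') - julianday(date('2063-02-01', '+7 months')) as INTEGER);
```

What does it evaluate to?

Adding +7 months to 2063-02-01 gives 2063-09-01.
29 days remain in September 2063 after the 1st (30 − 1).
Full months from October 2063 through October 2066 contribute their day counts.
Then 9 days into November 2066.
Total: 29 + 31 + 30 + 31 + 31 + 29 + 31 + 30 + 31 + 30 + 31 + 31 + 30 + 31 + 30 + 31 + 31 + 28 + 31 + 30 + 31 + 30 + 31 + 31 + 30 + 31 + 30 + 31 + 31 + 28 + 31 + 30 + 31 + 30 + 31 + 31 + 30 + 31 + 9 = 1165.

1165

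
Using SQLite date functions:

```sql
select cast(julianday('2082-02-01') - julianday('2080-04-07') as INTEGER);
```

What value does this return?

23 days remain in April 2080 after the 7th (30 − 7).
Full months from May 2080 through January 2082 contribute their day counts.
Then 1 day into February 2082.
Total: 23 + 31 + 30 + 31 + 31 + 30 + 31 + 30 + 31 + 31 + 28 + 31 + 30 + 31 + 30 + 31 + 31 + 30 + 31 + 30 + 31 + 31 + 1 = 665.

665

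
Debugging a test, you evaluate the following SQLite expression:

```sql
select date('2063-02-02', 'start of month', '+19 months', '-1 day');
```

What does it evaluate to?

2064-08-31

`start of month` rewinds 2063-02-02 to 2063-02-01.
Adding +19 months to 2063-02-01 gives 2064-09-01.
Going back 1 day from 2064-09-01 reaches 2064-08-31 (last day of August, 31 days).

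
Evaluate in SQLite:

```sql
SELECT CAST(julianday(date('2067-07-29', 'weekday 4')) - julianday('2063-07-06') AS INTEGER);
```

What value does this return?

1490

`weekday 4` advances to the next Thursday; 2067-07-29 is a Friday, so it moves forward to 2067-08-04.
25 days remain in July 2063 after the 6th (31 − 6).
Full months from August 2063 through July 2067 contribute their day counts.
Then 4 days into August 2067.
Total: 25 + 31 + 30 + 31 + 30 + 31 + 31 + 29 + 31 + 30 + 31 + 30 + 31 + 31 + 30 + 31 + 30 + 31 + 31 + 28 + 31 + 30 + 31 + 30 + 31 + 31 + 30 + 31 + 30 + 31 + 31 + 28 + 31 + 30 + 31 + 30 + 31 + 31 + 30 + 31 + 30 + 31 + 31 + 28 + 31 + 30 + 31 + 30 + 31 + 4 = 1490.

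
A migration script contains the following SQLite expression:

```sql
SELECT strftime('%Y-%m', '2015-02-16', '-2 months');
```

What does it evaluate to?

2014-12

First apply '-2 months': 2015-02-16 → 2014-12-16.
`%Y-%m` extracts the year-month: 2014-12.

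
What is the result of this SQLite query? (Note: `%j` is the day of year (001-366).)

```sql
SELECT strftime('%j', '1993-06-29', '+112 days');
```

292

First apply '+112 days': 1993-06-29 → 1993-10-19.
Day-of-year for 1993-10-19: days since 1993-01-01 inclusive = 292, zero-padded to 292.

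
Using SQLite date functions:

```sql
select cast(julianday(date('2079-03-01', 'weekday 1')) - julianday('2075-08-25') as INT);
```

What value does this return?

`weekday 1` advances to the next Monday; 2079-03-01 is a Wednesday, so it moves forward to 2079-03-06.
6 days remain in August 2075 after the 25th (31 − 25).
Full months from September 2075 through February 2079 contribute their day counts.
Then 6 days into March 2079.
Total: 6 + 30 + 31 + 30 + 31 + 31 + 29 + 31 + 30 + 31 + 30 + 31 + 31 + 30 + 31 + 30 + 31 + 31 + 28 + 31 + 30 + 31 + 30 + 31 + 31 + 30 + 31 + 30 + 31 + 31 + 28 + 31 + 30 + 31 + 30 + 31 + 31 + 30 + 31 + 30 + 31 + 31 + 28 + 6 = 1289.

1289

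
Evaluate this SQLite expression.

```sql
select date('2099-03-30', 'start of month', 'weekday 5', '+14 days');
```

2099-03-20

`start of month` rewinds 2099-03-30 to 2099-03-01.
`weekday 5` advances to the next Friday; 2099-03-01 is a Sunday, so it moves forward to 2099-03-06.
Advancing 14 more days within March lands on 2099-03-20.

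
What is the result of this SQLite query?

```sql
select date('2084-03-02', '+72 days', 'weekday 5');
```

Applying '+72 days' to 2084-03-02: counting 72 days forward gives 2084-05-13.
`weekday 5` advances to the next Friday; 2084-05-13 is a Saturday, so it moves forward to 2084-05-19.

2084-05-19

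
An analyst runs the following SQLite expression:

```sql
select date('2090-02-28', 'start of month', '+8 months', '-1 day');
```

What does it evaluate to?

2090-09-30

`start of month` rewinds 2090-02-28 to 2090-02-01.
Adding +8 months to 2090-02-01 gives 2090-10-01.
Going back 1 day from 2090-10-01 reaches 2090-09-30 (last day of September, 30 days).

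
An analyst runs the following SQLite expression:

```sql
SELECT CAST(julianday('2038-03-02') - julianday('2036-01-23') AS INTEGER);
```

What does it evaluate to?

769

8 days remain in January 2036 after the 23rd (31 − 23).
Full months from February 2036 through February 2038 contribute their day counts.
Then 2 days into March 2038.
Total: 8 + 29 + 31 + 30 + 31 + 30 + 31 + 31 + 30 + 31 + 30 + 31 + 31 + 28 + 31 + 30 + 31 + 30 + 31 + 31 + 30 + 31 + 30 + 31 + 31 + 28 + 2 = 769.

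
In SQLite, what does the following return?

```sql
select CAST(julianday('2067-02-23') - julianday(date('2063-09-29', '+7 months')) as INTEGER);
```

Adding +7 months to 2063-09-29 gives 2064-04-29.
1 day remains in April 2064 after the 29th (30 − 29).
Full months from May 2064 through January 2067 contribute their day counts.
Then 23 days into February 2067.
Total: 1 + 31 + 30 + 31 + 31 + 30 + 31 + 30 + 31 + 31 + 28 + 31 + 30 + 31 + 30 + 31 + 31 + 30 + 31 + 30 + 31 + 31 + 28 + 31 + 30 + 31 + 30 + 31 + 31 + 30 + 31 + 30 + 31 + 31 + 23 = 1030.

1030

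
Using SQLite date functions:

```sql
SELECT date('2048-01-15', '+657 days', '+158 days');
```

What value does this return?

Applying '+657 days' to 2048-01-15: counting 657 days forward gives 2049-11-02.
Applying '+158 days' to 2049-11-02: counting 158 days forward gives 2050-04-09.

2050-04-09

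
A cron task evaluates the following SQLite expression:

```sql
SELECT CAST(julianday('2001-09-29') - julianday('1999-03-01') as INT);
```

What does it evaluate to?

30 days remain in March 1999 after the 1st (31 − 1).
Full months from April 1999 through August 2001 contribute their day counts.
Then 29 days into September 2001.
Total: 30 + 30 + 31 + 30 + 31 + 31 + 30 + 31 + 30 + 31 + 31 + 29 + 31 + 30 + 31 + 30 + 31 + 31 + 30 + 31 + 30 + 31 + 31 + 28 + 31 + 30 + 31 + 30 + 31 + 31 + 29 = 943.

943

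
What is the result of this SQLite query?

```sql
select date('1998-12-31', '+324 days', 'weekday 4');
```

1999-11-25

Applying '+324 days' to 1998-12-31: counting 324 days forward gives 1999-11-20.
`weekday 4` advances to the next Thursday; 1999-11-20 is a Saturday, so it moves forward to 1999-11-25.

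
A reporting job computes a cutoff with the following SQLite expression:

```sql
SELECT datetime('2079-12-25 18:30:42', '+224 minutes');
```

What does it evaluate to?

2079-12-25 22:14:42

224 minutes = 3h 44m; +224 minutes from 2079-12-25 18:30:42 is 2079-12-25 22:14:42.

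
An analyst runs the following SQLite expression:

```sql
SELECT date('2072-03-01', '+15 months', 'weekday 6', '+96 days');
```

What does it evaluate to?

Adding +15 months to 2072-03-01 gives 2073-06-01.
`weekday 6` advances to the next Saturday; 2073-06-01 is a Thursday, so it moves forward to 2073-06-03.
Applying '+96 days' to 2073-06-03: counting 96 days forward gives 2073-09-07.

2073-09-07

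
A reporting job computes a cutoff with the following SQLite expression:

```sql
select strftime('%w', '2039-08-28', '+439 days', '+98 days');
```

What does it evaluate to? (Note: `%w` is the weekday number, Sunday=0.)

First apply '+439 days', '+98 days': 2039-08-28 → 2041-02-15.
2041-02-15 is a Friday; with Sunday=0 that is 5.

5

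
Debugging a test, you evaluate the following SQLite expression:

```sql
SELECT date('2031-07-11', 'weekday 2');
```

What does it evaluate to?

`weekday 2` advances to the next Tuesday; 2031-07-11 is a Friday, so it moves forward to 2031-07-15.

2031-07-15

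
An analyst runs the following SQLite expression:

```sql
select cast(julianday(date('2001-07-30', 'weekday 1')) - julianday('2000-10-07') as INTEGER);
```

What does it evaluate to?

`weekday 1` advances to the next Monday; 2001-07-30 is already a Monday, so it stays at 2001-07-30.
24 days remain in October 2000 after the 7th (31 − 7).
Full months from November 2000 through June 2001 contribute their day counts.
Then 30 days into July 2001.
Total: 24 + 30 + 31 + 31 + 28 + 31 + 30 + 31 + 30 + 30 = 296.

296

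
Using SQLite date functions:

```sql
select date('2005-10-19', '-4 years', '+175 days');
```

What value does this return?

Adding -4 years to 2005-10-19 gives 2001-10-19.
Applying '+175 days' to 2001-10-19: counting 175 days forward gives 2002-04-12.

2002-04-12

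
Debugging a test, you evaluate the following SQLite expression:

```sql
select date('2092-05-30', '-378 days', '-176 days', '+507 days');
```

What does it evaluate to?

2092-04-13

Applying '-378 days' to 2092-05-30: counting 378 days back gives 2091-05-18.
Applying '-176 days' to 2091-05-18: counting 176 days back gives 2090-11-23.
Applying '+507 days' to 2090-11-23: counting 507 days forward gives 2092-04-13.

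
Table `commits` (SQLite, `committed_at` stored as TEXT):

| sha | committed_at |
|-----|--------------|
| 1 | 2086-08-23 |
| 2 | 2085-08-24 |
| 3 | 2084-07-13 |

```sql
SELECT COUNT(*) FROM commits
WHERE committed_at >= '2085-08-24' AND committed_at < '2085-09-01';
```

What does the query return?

Rows in [2085-08-24, 2085-09-01): 2085-08-24 → 1 row.

1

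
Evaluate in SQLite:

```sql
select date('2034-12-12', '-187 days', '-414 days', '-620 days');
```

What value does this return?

2031-08-09

Applying '-187 days' to 2034-12-12: counting 187 days back gives 2034-06-08.
Applying '-414 days' to 2034-06-08: counting 414 days back gives 2033-04-20.
Applying '-620 days' to 2033-04-20: counting 620 days back gives 2031-08-09.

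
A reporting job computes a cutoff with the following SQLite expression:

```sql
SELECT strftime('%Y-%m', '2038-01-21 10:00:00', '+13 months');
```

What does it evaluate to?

2039-02

First apply '+13 months': 2038-01-21 10:00:00 → 2039-02-21 10:00:00.
`%Y-%m` extracts the year-month: 2039-02.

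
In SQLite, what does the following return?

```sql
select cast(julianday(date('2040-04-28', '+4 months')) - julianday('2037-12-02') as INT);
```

1000

Adding +4 months to 2040-04-28 gives 2040-08-28.
29 days remain in December 2037 after the 2nd (31 − 2).
Full months from January 2038 through July 2040 contribute their day counts.
Then 28 days into August 2040.
Total: 29 + 31 + 28 + 31 + 30 + 31 + 30 + 31 + 31 + 30 + 31 + 30 + 31 + 31 + 28 + 31 + 30 + 31 + 30 + 31 + 31 + 30 + 31 + 30 + 31 + 31 + 29 + 31 + 30 + 31 + 30 + 31 + 28 = 1000.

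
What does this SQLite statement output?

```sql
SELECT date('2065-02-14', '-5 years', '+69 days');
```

Adding -5 years to 2065-02-14 gives 2060-02-14.
Applying '+69 days' to 2060-02-14: counting 69 days forward gives 2060-04-23.

2060-04-23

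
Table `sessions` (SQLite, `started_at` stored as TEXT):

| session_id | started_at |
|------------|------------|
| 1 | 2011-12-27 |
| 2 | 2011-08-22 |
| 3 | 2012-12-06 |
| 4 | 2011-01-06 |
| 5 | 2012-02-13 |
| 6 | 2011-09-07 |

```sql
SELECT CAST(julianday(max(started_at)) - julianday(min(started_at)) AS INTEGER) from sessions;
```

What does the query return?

700

MIN = 2011-01-06, MAX = 2012-12-06.
25 days remain in January 2011 after the 6th (31 − 6).
Full months from February 2011 through November 2012 contribute their day counts.
Then 6 days into December 2012.
Total: 25 + 28 + 31 + 30 + 31 + 30 + 31 + 31 + 30 + 31 + 30 + 31 + 31 + 29 + 31 + 30 + 31 + 30 + 31 + 31 + 30 + 31 + 30 + 6 = 700.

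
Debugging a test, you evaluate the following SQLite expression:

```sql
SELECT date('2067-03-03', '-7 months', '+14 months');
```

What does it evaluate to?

2067-10-03

Adding -7 months to 2067-03-03 gives 2066-08-03.
Adding +14 months to 2066-08-03 gives 2067-10-03.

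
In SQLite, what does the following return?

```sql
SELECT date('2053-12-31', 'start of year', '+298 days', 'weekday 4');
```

`start of year` rewinds 2053-12-31 to 2053-01-01.
Applying '+298 days' to 2053-01-01: counting 298 days forward gives 2053-10-26.
`weekday 4` advances to the next Thursday; 2053-10-26 is a Sunday, so it moves forward to 2053-10-30.

2053-10-30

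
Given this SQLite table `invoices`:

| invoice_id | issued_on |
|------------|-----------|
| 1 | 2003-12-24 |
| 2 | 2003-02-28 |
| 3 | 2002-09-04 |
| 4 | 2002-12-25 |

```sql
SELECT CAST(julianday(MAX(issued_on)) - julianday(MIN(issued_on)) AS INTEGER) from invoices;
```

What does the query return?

MIN = 2002-09-04, MAX = 2003-12-24.
26 days remain in September 2002 after the 4th (30 − 4).
Full months from October 2002 through November 2003 contribute their day counts.
Then 24 days into December 2003.
Total: 26 + 31 + 30 + 31 + 31 + 28 + 31 + 30 + 31 + 30 + 31 + 31 + 30 + 31 + 30 + 24 = 476.

476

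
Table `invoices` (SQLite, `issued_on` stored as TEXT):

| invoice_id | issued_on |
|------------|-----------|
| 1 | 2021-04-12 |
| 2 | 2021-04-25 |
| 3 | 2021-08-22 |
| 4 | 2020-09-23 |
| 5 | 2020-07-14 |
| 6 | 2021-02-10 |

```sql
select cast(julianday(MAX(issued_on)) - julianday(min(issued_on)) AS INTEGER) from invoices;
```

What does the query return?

MIN = 2020-07-14, MAX = 2021-08-22.
17 days remain in July 2020 after the 14th (31 − 14).
Full months from August 2020 through July 2021 contribute their day counts.
Then 22 days into August 2021.
Total: 17 + 31 + 30 + 31 + 30 + 31 + 31 + 28 + 31 + 30 + 31 + 30 + 31 + 22 = 404.

404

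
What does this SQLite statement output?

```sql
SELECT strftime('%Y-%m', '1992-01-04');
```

1992-01

`%Y-%m` extracts the year-month: 1992-01.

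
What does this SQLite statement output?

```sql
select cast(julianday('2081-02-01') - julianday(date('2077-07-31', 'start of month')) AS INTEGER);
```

`start of month` rewinds 2077-07-31 to 2077-07-01.
30 days remain in July 2077 after the 1st (31 − 1).
Full months from August 2077 through January 2081 contribute their day counts.
Then 1 day into February 2081.
Total: 30 + 31 + 30 + 31 + 30 + 31 + 31 + 28 + 31 + 30 + 31 + 30 + 31 + 31 + 30 + 31 + 30 + 31 + 31 + 28 + 31 + 30 + 31 + 30 + 31 + 31 + 30 + 31 + 30 + 31 + 31 + 29 + 31 + 30 + 31 + 30 + 31 + 31 + 30 + 31 + 30 + 31 + 31 + 1 = 1311.

1311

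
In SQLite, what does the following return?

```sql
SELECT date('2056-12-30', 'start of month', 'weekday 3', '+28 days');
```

2057-01-03

`start of month` rewinds 2056-12-30 to 2056-12-01.
`weekday 3` advances to the next Wednesday; 2056-12-01 is a Friday, so it moves forward to 2056-12-06.
December 2056 has 31 days; 25 remain after the 6th, so 26 days reach 2057-01-01.
Advancing 2 more days within January lands on 2057-01-03.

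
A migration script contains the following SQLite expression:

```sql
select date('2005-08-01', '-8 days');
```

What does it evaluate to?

2005-07-24

Going back 1 day from 2005-08-01 reaches 2005-07-31 (last day of July, 31 days).
Going back 7 days within July lands on 2005-07-24.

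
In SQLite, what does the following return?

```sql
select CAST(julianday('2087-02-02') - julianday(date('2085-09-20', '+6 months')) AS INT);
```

Adding +6 months to 2085-09-20 gives 2086-03-20.
11 days remain in March 2086 after the 20th (31 − 20).
Full months from April 2086 through January 2087 contribute their day counts.
Then 2 days into February 2087.
Total: 11 + 30 + 31 + 30 + 31 + 31 + 30 + 31 + 30 + 31 + 31 + 2 = 319.

319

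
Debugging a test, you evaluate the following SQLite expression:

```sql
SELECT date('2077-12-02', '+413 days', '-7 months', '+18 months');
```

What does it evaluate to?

2079-12-19

Applying '+413 days' to 2077-12-02: counting 413 days forward gives 2079-01-19.
Adding -7 months to 2079-01-19 gives 2078-06-19.
Adding +18 months to 2078-06-19 gives 2079-12-19.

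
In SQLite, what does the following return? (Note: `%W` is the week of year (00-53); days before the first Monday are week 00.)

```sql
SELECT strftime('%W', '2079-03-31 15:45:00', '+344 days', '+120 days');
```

27

First apply '+344 days', '+120 days': 2079-03-31 15:45:00 → 2080-07-07 15:45:00.
2080-07-07 is a Sunday. SQLite's %W counts Mondays since the year started; the result is 27.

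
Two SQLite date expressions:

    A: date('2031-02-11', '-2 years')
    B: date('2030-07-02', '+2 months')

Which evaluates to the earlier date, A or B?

A

A = 2029-02-11.
B = 2030-09-02.
A is earlier.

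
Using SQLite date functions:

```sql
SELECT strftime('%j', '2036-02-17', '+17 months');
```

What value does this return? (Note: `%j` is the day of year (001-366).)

First apply '+17 months': 2036-02-17 → 2037-07-17.
Day-of-year for 2037-07-17: days since 2037-01-01 inclusive = 198, zero-padded to 198.

198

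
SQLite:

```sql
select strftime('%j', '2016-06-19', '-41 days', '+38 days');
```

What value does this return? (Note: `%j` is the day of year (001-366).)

168

First apply '-41 days', '+38 days': 2016-06-19 → 2016-06-16.
Day-of-year for 2016-06-16: days since 2016-01-01 inclusive = 168, zero-padded to 168.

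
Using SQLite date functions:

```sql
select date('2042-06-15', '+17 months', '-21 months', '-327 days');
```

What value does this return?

Adding +17 months to 2042-06-15 gives 2043-11-15.
Adding -21 months to 2043-11-15 gives 2042-02-15.
Applying '-327 days' to 2042-02-15: counting 327 days back gives 2041-03-25.

2041-03-25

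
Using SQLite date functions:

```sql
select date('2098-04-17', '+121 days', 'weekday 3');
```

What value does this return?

2098-08-20

Applying '+121 days' to 2098-04-17: counting 121 days forward gives 2098-08-16.
`weekday 3` advances to the next Wednesday; 2098-08-16 is a Saturday, so it moves forward to 2098-08-20.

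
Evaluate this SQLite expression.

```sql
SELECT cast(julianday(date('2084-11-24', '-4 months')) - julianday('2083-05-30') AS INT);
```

421

Adding -4 months to 2084-11-24 gives 2084-07-24.
1 day remains in May 2083 after the 30th (31 − 30).
Full months from June 2083 through June 2084 contribute their day counts.
Then 24 days into July 2084.
Total: 1 + 30 + 31 + 31 + 30 + 31 + 30 + 31 + 31 + 29 + 31 + 30 + 31 + 30 + 24 = 421.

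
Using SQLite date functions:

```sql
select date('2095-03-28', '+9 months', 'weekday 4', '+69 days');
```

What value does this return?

2096-03-07

Adding +9 months to 2095-03-28 gives 2095-12-28.
`weekday 4` advances to the next Thursday; 2095-12-28 is a Wednesday, so it moves forward to 2095-12-29.
Applying '+69 days' to 2095-12-29: counting 69 days forward gives 2096-03-07.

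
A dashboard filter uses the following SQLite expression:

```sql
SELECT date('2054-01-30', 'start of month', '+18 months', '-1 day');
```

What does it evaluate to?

2055-06-30

`start of month` rewinds 2054-01-30 to 2054-01-01.
Adding +18 months to 2054-01-01 gives 2055-07-01.
Going back 1 day from 2055-07-01 reaches 2055-06-30 (last day of June, 30 days).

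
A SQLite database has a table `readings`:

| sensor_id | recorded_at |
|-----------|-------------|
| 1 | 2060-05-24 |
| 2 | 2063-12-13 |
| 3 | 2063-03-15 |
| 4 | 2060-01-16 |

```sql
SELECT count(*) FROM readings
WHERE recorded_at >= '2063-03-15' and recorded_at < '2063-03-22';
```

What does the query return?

Rows in [2063-03-15, 2063-03-22): 2063-03-15 → 1 row.

1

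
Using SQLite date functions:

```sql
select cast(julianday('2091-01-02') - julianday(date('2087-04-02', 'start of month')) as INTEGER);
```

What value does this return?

`start of month` rewinds 2087-04-02 to 2087-04-01.
29 days remain in April 2087 after the 1st (30 − 1).
Full months from May 2087 through December 2090 contribute their day counts.
Then 2 days into January 2091.
Total: 29 + 31 + 30 + 31 + 31 + 30 + 31 + 30 + 31 + 31 + 29 + 31 + 30 + 31 + 30 + 31 + 31 + 30 + 31 + 30 + 31 + 31 + 28 + 31 + 30 + 31 + 30 + 31 + 31 + 30 + 31 + 30 + 31 + 31 + 28 + 31 + 30 + 31 + 30 + 31 + 31 + 30 + 31 + 30 + 31 + 2 = 1372.

1372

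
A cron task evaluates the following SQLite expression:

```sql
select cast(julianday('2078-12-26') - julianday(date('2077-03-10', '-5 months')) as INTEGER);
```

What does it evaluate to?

807

Adding -5 months to 2077-03-10 gives 2076-10-10.
21 days remain in October 2076 after the 10th (31 − 10).
Full months from November 2076 through November 2078 contribute their day counts.
Then 26 days into December 2078.
Total: 21 + 30 + 31 + 31 + 28 + 31 + 30 + 31 + 30 + 31 + 31 + 30 + 31 + 30 + 31 + 31 + 28 + 31 + 30 + 31 + 30 + 31 + 31 + 30 + 31 + 30 + 26 = 807.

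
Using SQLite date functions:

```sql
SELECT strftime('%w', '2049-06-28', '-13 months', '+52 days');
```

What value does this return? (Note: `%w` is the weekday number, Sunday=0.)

First apply '-13 months', '+52 days': 2049-06-28 → 2048-07-19.
2048-07-19 is a Sunday; with Sunday=0 that is 0.

0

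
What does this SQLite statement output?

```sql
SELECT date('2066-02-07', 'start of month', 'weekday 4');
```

`start of month` rewinds 2066-02-07 to 2066-02-01.
`weekday 4` advances to the next Thursday; 2066-02-01 is a Monday, so it moves forward to 2066-02-04.

2066-02-04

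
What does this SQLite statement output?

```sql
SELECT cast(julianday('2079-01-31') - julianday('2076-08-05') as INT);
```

909

26 days remain in August 2076 after the 5th (31 − 5).
Full months from September 2076 through December 2078 contribute their day counts.
Then 31 days into January 2079.
Total: 26 + 30 + 31 + 30 + 31 + 31 + 28 + 31 + 30 + 31 + 30 + 31 + 31 + 30 + 31 + 30 + 31 + 31 + 28 + 31 + 30 + 31 + 30 + 31 + 31 + 30 + 31 + 30 + 31 + 31 = 909.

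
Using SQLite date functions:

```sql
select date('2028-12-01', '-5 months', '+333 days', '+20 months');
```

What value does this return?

Adding -5 months to 2028-12-01 gives 2028-07-01.
Applying '+333 days' to 2028-07-01: counting 333 days forward gives 2029-05-30.
Adding +20 months to 2029-05-30 gives 2031-01-30.

2031-01-30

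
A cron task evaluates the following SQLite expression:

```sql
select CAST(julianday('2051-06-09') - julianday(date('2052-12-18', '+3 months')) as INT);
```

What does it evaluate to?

-648

Adding +3 months to 2052-12-18 gives 2053-03-18.
21 days remain in June 2051 after the 9th (30 − 9).
Full months from July 2051 through February 2053 contribute their day counts.
Then 18 days into March 2053.
Total: 21 + 31 + 31 + 30 + 31 + 30 + 31 + 31 + 29 + 31 + 30 + 31 + 30 + 31 + 31 + 30 + 31 + 30 + 31 + 31 + 28 + 18 = 648.
The subtraction is earlier − later, so the result is −648 → -648.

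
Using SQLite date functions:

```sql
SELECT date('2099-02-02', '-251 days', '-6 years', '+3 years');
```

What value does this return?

2095-05-27

Applying '-251 days' to 2099-02-02: counting 251 days back gives 2098-05-27.
Adding -6 years to 2098-05-27 gives 2092-05-27.
Adding +3 years to 2092-05-27 gives 2095-05-27.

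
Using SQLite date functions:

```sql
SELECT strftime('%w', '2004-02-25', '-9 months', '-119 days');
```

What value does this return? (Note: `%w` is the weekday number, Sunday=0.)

0

First apply '-9 months', '-119 days': 2004-02-25 → 2003-01-26.
2003-01-26 is a Sunday; with Sunday=0 that is 0.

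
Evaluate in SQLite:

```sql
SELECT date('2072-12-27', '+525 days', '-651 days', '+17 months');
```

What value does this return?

Applying '+525 days' to 2072-12-27: counting 525 days forward gives 2074-06-05.
Applying '-651 days' to 2074-06-05: counting 651 days back gives 2072-08-23.
Adding +17 months to 2072-08-23 gives 2074-01-23.

2074-01-23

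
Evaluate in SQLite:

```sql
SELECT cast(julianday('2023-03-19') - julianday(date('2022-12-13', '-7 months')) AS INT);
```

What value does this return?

310

Adding -7 months to 2022-12-13 gives 2022-05-13.
18 days remain in May 2022 after the 13th (31 − 13).
Full months from June 2022 through February 2023 contribute their day counts.
Then 19 days into March 2023.
Total: 18 + 30 + 31 + 31 + 30 + 31 + 30 + 31 + 31 + 28 + 19 = 310.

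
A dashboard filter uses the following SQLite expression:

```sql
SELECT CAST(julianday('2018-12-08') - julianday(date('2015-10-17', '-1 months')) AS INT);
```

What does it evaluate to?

1178

Adding -1 month to 2015-10-17 gives 2015-09-17.
13 days remain in September 2015 after the 17th (30 − 17).
Full months from October 2015 through November 2018 contribute their day counts.
Then 8 days into December 2018.
Total: 13 + 31 + 30 + 31 + 31 + 29 + 31 + 30 + 31 + 30 + 31 + 31 + 30 + 31 + 30 + 31 + 31 + 28 + 31 + 30 + 31 + 30 + 31 + 31 + 30 + 31 + 30 + 31 + 31 + 28 + 31 + 30 + 31 + 30 + 31 + 31 + 30 + 31 + 30 + 8 = 1178.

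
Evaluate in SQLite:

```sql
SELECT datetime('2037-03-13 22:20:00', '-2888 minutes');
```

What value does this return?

2037-03-11 22:12:00

2888 minutes = 48h 8m; -2888 minutes from 2037-03-13 22:20:00 is 2037-03-11 22:12:00 (crosses midnight).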